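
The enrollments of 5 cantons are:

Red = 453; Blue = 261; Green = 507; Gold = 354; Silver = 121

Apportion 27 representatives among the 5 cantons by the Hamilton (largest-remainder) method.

Red=7; Blue=4; Green=8; Gold=6; Silver=2

Total 1696; standard divisor 1696/27 ≈ 62.815.
Standard quotas: Red 7.212, Blue 4.155, Green 8.071, Gold 5.636, Silver 1.926.
Lower quotas: Red 7, Blue 4, Green 8, Gold 5, Silver 1 (sum 25, leaving 2 seats).
Remainders in descending order: Silver 0.926, Gold 0.636, Red 0.212, Blue 0.155, Green 0.071.
Largest remainders: Silver, Gold receive the extra seats.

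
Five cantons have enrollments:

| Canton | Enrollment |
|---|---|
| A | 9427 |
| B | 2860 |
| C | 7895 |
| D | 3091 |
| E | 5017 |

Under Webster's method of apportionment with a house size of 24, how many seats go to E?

Standard divisor 28290/24 ≈ 1178.75; standard quotas: A 7.997, B 2.426, C 6.698, D 2.622, E 4.256.
Rounding to the nearest integer gives A 8, B 2, C 7, D 3, E 4 — total 24, matching the house size, so no adjustment is needed.
E receives 4.

4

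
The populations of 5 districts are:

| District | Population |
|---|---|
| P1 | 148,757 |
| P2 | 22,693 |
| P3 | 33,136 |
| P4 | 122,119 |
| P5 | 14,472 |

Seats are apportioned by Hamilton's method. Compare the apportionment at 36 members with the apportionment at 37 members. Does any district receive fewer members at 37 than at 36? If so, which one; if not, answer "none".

none

At 36 seats: P1 16, P2 2, P3 3, P4 13, P5 2.
At 37 seats: P1 16, P2 2, P3 4, P4 13, P5 2.
No district's allocation decreased.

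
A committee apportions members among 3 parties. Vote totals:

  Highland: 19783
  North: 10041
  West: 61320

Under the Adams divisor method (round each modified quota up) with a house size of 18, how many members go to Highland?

Standard divisor 91144/18 ≈ 5063.556; standard quotas: Highland 3.907, North 1.983, West 12.110.
Rounding up gives 4, 2, 13 = 19 seats, so the divisor must be adjusted.
With modified divisor 5300: modified quotas Highland 3.733, North 1.895, West 11.570.
Rounding up: Highland 4, North 2, West 12 (total 18).
Highland receives 4.

4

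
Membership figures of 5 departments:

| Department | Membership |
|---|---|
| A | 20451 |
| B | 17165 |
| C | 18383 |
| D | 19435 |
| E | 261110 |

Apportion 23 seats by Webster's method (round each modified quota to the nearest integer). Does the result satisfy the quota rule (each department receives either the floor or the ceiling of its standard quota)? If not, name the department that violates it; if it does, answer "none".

Standard quotas: A 1.398, B 1.173, C 1.256, D 1.328, E 17.845.
Webster allocation: A 1, B 1, C 1, D 1, E 19.
E has quota 17.845 (lower 17, upper 18) but receives 19 — outside the quota interval.

E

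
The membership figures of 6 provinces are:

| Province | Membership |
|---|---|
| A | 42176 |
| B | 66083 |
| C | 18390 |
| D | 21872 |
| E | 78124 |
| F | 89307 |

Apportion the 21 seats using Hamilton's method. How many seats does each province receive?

A: 3, B: 4, C: 1, D: 2, E: 5, F: 6

Standard divisor: 315952 ÷ 21 ≈ 15045.333.
Standard quotas: A 2.8033, B 4.3923, C 1.2223, D 1.4537, E 5.1926, F 5.9359.
Lower quotas: A 2, B 4, C 1, D 1, E 5, F 5 (sum 18, leaving 3 seats).
Remainders in descending order: F 0.9359, A 0.8033, D 0.4537, B 0.3923, C 0.2223, E 0.1926.
Largest remainders: F, A, D receive the extra seats.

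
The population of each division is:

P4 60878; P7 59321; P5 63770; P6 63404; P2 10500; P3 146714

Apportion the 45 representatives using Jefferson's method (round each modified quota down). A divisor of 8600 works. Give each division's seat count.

With modified divisor 8600: modified quotas P4 7.079, P7 6.898, P5 7.415, P6 7.373, P2 1.221, P3 17.060.
Rounding down: P4 7, P7 6, P5 7, P6 7, P2 1, P3 17 (total 45).

P4 7, P7 6, P5 7, P6 7, P2 1, P3 17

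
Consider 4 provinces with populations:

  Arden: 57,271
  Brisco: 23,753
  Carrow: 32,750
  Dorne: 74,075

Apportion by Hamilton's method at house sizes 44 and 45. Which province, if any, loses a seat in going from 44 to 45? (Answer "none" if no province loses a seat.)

Brisco

At 44 seats: Arden 13, Brisco 6, Carrow 8, Dorne 17.
At 45 seats: Arden 14, Brisco 5, Carrow 8, Dorne 18.
Brisco drops from 6 to 5.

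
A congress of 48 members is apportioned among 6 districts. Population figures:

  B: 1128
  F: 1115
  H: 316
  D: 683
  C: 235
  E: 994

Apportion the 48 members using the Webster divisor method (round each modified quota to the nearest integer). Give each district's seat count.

Standard divisor 4471/48 ≈ 93.146; standard quotas: B 12.110, F 11.970, H 3.393, D 7.333, C 2.523, E 10.671.
Rounding to the nearest integer gives B 12, F 12, H 3, D 7, C 3, E 11 — total 48, matching the house size, so no adjustment is needed.

B 12; F 12; H 3; D 7; C 3; E 11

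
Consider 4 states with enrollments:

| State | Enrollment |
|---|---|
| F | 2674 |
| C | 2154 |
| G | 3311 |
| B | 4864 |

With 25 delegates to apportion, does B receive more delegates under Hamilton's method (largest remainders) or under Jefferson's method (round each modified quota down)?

Jefferson

Hamilton: F 5, C 4, G 7, B 9.
Jefferson: F 5, C 4, G 6, B 10.
B gets 9 under Hamilton and 10 under Jefferson.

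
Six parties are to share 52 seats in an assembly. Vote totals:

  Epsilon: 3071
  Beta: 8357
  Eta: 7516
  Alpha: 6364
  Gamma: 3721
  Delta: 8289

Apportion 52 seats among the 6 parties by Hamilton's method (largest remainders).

Standard divisor: 37318 ÷ 52 ≈ 717.654.
Standard quotas: Epsilon 4.2792, Beta 11.6449, Eta 10.4730, Alpha 8.8678, Gamma 5.1850, Delta 11.5501.
Lower quotas: Epsilon 4, Beta 11, Eta 10, Alpha 8, Gamma 5, Delta 11 (sum 49, leaving 3 seats).
Remainders in descending order: Alpha 0.8678, Beta 0.6449, Delta 0.5501, Eta 0.4730, Epsilon 0.2792, Gamma 0.1850.
The surplus seats go to Alpha, Beta, Delta.

Epsilon 4, Beta 12, Eta 10, Alpha 9, Gamma 5, Delta 12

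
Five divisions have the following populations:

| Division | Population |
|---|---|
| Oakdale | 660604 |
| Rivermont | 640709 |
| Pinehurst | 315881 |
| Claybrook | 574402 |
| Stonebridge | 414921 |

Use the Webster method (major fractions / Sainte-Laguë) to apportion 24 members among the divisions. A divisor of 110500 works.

With modified divisor 110500: modified quotas Oakdale 5.978, Rivermont 5.798, Pinehurst 2.859, Claybrook 5.198, Stonebridge 3.755.
Rounding to the nearest integer: Oakdale 6, Rivermont 6, Pinehurst 3, Claybrook 5, Stonebridge 4 (total 24).

Oakdale 6; Rivermont 6; Pinehurst 3; Claybrook 5; Stonebridge 4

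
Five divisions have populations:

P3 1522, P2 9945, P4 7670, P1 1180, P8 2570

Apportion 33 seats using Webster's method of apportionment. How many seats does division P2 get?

Standard divisor 22887/33 ≈ 693.545; standard quotas: P3 2.195, P2 14.339, P4 11.059, P1 1.701, P8 3.706.
Rounding to the nearest integer gives P3 2, P2 14, P4 11, P1 2, P8 4 — total 33, matching the house size, so no adjustment is needed.
P2 receives 14.

14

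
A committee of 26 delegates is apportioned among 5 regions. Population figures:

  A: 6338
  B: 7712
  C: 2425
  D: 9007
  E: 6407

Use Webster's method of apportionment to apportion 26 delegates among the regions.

A: 5, B: 6, C: 2, D: 8, E: 5

Standard divisor 31889/26 ≈ 1226.5; standard quotas: A 5.168, B 6.288, C 1.977, D 7.344, E 5.224.
Rounding to the nearest integer gives 5, 6, 2, 7, 5 = 25 seats, so the divisor must be adjusted.
With modified divisor 1194: modified quotas A 5.308, B 6.459, C 2.031, D 7.544, E 5.366.
Rounding to the nearest integer: A 5, B 6, C 2, D 8, E 5 (total 26).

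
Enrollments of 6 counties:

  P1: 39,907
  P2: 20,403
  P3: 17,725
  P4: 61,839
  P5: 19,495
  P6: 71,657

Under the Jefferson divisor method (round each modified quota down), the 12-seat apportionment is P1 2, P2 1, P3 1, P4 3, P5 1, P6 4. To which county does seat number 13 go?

P4

Priority for the next seat is population ÷ (current seats + 1).
Priorities: P1 13302.333, P2 10201.500, P3 8862.500, P4 15459.750, P5 9747.500, P6 14331.400.
Highest priority: P4.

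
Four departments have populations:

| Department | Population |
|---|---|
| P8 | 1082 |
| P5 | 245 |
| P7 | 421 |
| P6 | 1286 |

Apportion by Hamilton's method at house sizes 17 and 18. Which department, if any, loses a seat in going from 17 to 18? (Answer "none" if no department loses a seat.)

At 17 seats: P8 6, P5 2, P7 2, P6 7.
At 18 seats: P8 6, P5 1, P7 3, P6 8.
P5 drops from 2 to 1.

P5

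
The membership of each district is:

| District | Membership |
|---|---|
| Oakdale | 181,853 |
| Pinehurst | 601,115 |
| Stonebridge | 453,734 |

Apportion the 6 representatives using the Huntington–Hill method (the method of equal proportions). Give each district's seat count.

Oakdale 1, Pinehurst 3, Stonebridge 2

With divisor 215320: modified quotas Oakdale 0.845, Pinehurst 2.792, Stonebridge 2.107.
Geometric-mean thresholds: Oakdale (min 1), Pinehurst √(2·3)=2.449, Stonebridge √(2·3)=2.449.
Each quota rounded against its threshold gives Oakdale 1, Pinehurst 3, Stonebridge 2 (total 6).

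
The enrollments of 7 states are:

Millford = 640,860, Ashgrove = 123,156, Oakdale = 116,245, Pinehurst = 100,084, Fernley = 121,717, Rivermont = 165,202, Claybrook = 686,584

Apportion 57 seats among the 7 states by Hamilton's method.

Standard divisor: 1953848 ÷ 57 ≈ 34278.035.
Standard quotas: Millford 18.6959, Ashgrove 3.5929, Oakdale 3.3912, Pinehurst 2.9198, Fernley 3.5509, Rivermont 4.8195, Claybrook 20.0299.
Lower quotas: Millford 18, Ashgrove 3, Oakdale 3, Pinehurst 2, Fernley 3, Rivermont 4, Claybrook 20 (sum 53, leaving 4 seats).
Remainders in descending order: Pinehurst 0.9198, Rivermont 0.8195, Millford 0.6959, Ashgrove 0.5929, Fernley 0.5509, Oakdale 0.3912, Claybrook 0.0299.
The surplus seats go to Pinehurst, Rivermont, Millford, Ashgrove.

Millford: 19, Ashgrove: 4, Oakdale: 3, Pinehurst: 3, Fernley: 3, Rivermont: 5, Claybrook: 20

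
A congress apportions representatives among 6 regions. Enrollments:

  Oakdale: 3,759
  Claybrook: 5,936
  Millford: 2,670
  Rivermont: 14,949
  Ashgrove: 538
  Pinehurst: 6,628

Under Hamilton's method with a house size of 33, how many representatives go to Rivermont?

14

The standard divisor is 34480/33 ≈ 1044.848.
Standard quotas: Oakdale 3.5977, Claybrook 5.6812, Millford 2.5554, Rivermont 14.3073, Ashgrove 0.5149, Pinehurst 6.3435.
Lower quotas: Oakdale 3, Claybrook 5, Millford 2, Rivermont 14, Ashgrove 0, Pinehurst 6 (sum 30, leaving 3 seats).
Remainders in descending order: Claybrook 0.6812, Oakdale 0.5977, Millford 0.5554, Ashgrove 0.5149, Pinehurst 0.3435, Rivermont 0.3073.
The surplus seats go to Claybrook, Oakdale, Millford.
Rivermont receives 14.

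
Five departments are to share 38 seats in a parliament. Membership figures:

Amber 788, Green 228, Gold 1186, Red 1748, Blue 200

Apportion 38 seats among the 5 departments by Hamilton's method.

Standard divisor: 4150 ÷ 38 ≈ 109.211.
Standard quotas: Amber 7.215, Green 2.088, Gold 10.860, Red 16.006, Blue 1.831.
Lower quotas: Amber 7, Green 2, Gold 10, Red 16, Blue 1 (sum 36, leaving 2 seats).
Remainders in descending order: Gold 0.860, Blue 0.831, Amber 0.215, Green 0.088, Red 0.006.
The surplus seats go to Gold, Blue.

Amber 7, Green 2, Gold 11, Red 16, Blue 2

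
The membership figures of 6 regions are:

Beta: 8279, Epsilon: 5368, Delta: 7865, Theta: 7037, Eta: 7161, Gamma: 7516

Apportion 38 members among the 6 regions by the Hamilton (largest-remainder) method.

The standard divisor is 43226/38 ≈ 1137.526.
Standard quotas: Beta 7.2781, Epsilon 4.7190, Delta 6.9141, Theta 6.1862, Eta 6.2952, Gamma 6.6073.
Lower quotas: Beta 7, Epsilon 4, Delta 6, Theta 6, Eta 6, Gamma 6 (sum 35, leaving 3 seats).
Remainders in descending order: Delta 0.9141, Epsilon 0.7190, Gamma 0.6073, Eta 0.2952, Beta 0.2781, Theta 0.1862.
The surplus seats go to Delta, Epsilon, Gamma.

Beta 7, Epsilon 5, Delta 7, Theta 6, Eta 6, Gamma 7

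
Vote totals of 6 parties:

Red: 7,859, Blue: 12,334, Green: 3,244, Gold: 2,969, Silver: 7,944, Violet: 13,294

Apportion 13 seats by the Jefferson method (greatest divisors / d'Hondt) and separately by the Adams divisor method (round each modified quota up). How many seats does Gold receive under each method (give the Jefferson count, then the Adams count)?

0 and 1

Jefferson: Red 2, Blue 4, Green 1, Gold 0, Silver 2, Violet 4.
Adams: Red 2, Blue 3, Green 1, Gold 1, Silver 2, Violet 4.
Gold gets 0 under Jefferson and 1 under Adams.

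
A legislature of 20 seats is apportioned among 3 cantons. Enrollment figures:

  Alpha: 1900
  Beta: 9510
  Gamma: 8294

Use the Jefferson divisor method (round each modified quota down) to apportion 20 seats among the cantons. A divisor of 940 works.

With modified divisor 940: modified quotas Alpha 2.021, Beta 10.117, Gamma 8.823.
Rounding down: Alpha 2, Beta 10, Gamma 8 (total 20).

Alpha: 2; Beta: 10; Gamma: 8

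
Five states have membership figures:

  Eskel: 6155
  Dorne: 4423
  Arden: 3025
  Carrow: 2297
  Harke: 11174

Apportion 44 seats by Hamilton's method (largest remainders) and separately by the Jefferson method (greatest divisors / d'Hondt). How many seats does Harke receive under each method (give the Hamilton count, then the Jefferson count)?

18 and 19

Hamilton: Eskel 10, Dorne 7, Arden 5, Carrow 4, Harke 18.
Jefferson: Eskel 10, Dorne 7, Arden 5, Carrow 3, Harke 19.
Harke gets 18 under Hamilton and 19 under Jefferson.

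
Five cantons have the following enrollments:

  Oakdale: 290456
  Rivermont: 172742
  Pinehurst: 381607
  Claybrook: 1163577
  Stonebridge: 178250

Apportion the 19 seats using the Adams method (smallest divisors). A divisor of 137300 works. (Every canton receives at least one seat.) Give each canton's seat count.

Oakdale 3, Rivermont 2, Pinehurst 3, Claybrook 9, Stonebridge 2

With modified divisor 137300: modified quotas Oakdale 2.115, Rivermont 1.258, Pinehurst 2.779, Claybrook 8.475, Stonebridge 1.298.
Rounding up: Oakdale 3, Rivermont 2, Pinehurst 3, Claybrook 9, Stonebridge 2 (total 19).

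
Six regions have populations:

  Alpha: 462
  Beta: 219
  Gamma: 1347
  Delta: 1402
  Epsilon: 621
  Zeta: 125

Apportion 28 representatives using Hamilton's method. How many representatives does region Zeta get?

1

The standard divisor is 4176/28 ≈ 149.143.
Standard quotas: Alpha 3.098, Beta 1.468, Gamma 9.032, Delta 9.400, Epsilon 4.164, Zeta 0.838.
Lower quotas: Alpha 3, Beta 1, Gamma 9, Delta 9, Epsilon 4, Zeta 0 (sum 26, leaving 2 seats).
Remainders in descending order: Zeta 0.838, Beta 0.468, Delta 0.400, Epsilon 0.164, Alpha 0.098, Gamma 0.032.
Largest remainders: Zeta, Beta receive the extra seats.
Zeta receives 1.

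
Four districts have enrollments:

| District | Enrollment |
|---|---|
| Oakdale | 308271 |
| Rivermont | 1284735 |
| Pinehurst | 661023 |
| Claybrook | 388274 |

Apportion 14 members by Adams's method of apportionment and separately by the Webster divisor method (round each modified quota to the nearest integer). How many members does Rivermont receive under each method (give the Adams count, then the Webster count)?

Adams: Oakdale 2, Rivermont 6, Pinehurst 4, Claybrook 2.
Webster: Oakdale 2, Rivermont 7, Pinehurst 3, Claybrook 2.
Rivermont gets 6 under Adams and 7 under Webster.

6 and 7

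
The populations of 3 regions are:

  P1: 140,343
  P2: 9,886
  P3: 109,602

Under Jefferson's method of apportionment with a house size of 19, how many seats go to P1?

Standard divisor 259831/19 ≈ 13675.316; standard quotas: P1 10.263, P2 0.723, P3 8.015.
Rounding down gives 10, 0, 8 = 18 seats, so the divisor must be adjusted.
With modified divisor 12500: modified quotas P1 11.227, P2 0.791, P3 8.768.
Rounding down: P1 11, P2 0, P3 8 (total 19).
P1 receives 11.

11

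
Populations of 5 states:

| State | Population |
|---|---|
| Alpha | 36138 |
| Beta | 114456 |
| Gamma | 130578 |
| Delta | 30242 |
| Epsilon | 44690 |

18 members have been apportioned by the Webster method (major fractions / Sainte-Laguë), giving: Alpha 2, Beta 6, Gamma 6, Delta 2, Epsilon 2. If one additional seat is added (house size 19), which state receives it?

Priority for the next seat is population ÷ (current seats + 0.5).
Priorities: Alpha 14455.200, Beta 17608.615, Gamma 20088.923, Delta 12096.800, Epsilon 17876.000.
Highest priority: Gamma.

Gamma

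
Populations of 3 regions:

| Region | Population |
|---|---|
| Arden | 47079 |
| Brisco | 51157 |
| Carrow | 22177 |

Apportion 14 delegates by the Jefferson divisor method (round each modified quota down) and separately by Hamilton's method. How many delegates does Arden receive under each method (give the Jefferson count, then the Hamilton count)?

6 and 5

Jefferson: Arden 6, Brisco 6, Carrow 2.
Hamilton: Arden 5, Brisco 6, Carrow 3.
Arden gets 6 under Jefferson and 5 under Hamilton.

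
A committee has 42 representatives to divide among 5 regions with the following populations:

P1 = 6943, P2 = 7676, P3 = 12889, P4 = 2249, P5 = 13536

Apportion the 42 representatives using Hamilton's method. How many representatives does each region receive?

P1=7; P2=7; P3=13; P4=2; P5=13

The standard divisor is 43293/42 ≈ 1030.786.
Standard quotas: P1 6.7356, P2 7.4467, P3 12.5041, P4 2.1818, P5 13.1317.
Lower quotas: P1 6, P2 7, P3 12, P4 2, P5 13 (sum 40, leaving 2 seats).
Remainders in descending order: P1 0.7356, P3 0.5041, P2 0.4467, P4 0.1818, P5 0.1317.
The surplus seats go to P1, P3.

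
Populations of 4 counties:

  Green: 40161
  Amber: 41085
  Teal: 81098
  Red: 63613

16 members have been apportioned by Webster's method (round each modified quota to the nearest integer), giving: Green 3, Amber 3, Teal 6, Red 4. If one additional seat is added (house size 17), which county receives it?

Red

Priority for the next seat is population ÷ (current seats + 0.5).
Priorities: Green 11474.571, Amber 11738.571, Teal 12476.615, Red 14136.222.
Highest priority: Red.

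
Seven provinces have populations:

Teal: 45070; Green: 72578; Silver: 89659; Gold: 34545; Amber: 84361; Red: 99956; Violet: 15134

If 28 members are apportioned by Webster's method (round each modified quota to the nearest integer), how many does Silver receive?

6

Standard divisor 441303/28 ≈ 15760.821; standard quotas: Teal 2.860, Green 4.605, Silver 5.689, Gold 2.192, Amber 5.353, Red 6.342, Violet 0.960.
Rounding to the nearest integer gives Teal 3, Green 5, Silver 6, Gold 2, Amber 5, Red 6, Violet 1 — total 28, matching the house size, so no adjustment is needed.
Silver receives 6.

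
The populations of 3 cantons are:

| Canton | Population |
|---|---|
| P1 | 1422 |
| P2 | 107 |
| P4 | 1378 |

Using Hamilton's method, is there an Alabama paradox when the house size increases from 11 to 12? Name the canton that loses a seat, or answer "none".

At 11 seats: P1 5, P2 1, P4 5.
At 12 seats: P1 6, P2 0, P4 6.
P2 drops from 1 to 0.

P2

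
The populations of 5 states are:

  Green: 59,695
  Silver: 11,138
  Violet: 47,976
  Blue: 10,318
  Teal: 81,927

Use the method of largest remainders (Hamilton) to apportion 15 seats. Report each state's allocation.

Green=4; Silver=1; Violet=3; Blue=1; Teal=6

Standard divisor: 211054 ÷ 15 ≈ 14070.267.
Standard quotas: Green 4.2426, Silver 0.7916, Violet 3.4097, Blue 0.7333, Teal 5.8227.
Lower quotas: Green 4, Silver 0, Violet 3, Blue 0, Teal 5 (sum 12, leaving 3 seats).
Remainders in descending order: Teal 0.8227, Silver 0.7916, Blue 0.7333, Violet 0.4097, Green 0.2426.
The surplus seats go to Teal, Silver, Blue.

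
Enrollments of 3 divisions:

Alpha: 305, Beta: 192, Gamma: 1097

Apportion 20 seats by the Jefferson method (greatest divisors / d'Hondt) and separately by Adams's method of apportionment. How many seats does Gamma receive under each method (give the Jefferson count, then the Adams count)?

Jefferson: Alpha 4, Beta 2, Gamma 14.
Adams: Alpha 4, Beta 3, Gamma 13.
Gamma gets 14 under Jefferson and 13 under Adams.

14 and 13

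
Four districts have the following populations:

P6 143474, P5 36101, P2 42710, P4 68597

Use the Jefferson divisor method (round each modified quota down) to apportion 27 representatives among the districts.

P6 14; P5 3; P2 4; P4 6

Standard divisor 290882/27 ≈ 10773.407; standard quotas: P6 13.317, P5 3.351, P2 3.964, P4 6.367.
Rounding down gives 13, 3, 3, 6 = 25 seats, so the divisor must be adjusted.
With modified divisor 10000: modified quotas P6 14.347, P5 3.610, P2 4.271, P4 6.860.
Rounding down: P6 14, P5 3, P2 4, P4 6 (total 27).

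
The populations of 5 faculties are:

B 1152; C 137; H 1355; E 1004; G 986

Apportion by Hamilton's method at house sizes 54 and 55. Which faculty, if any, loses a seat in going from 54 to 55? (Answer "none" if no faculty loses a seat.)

At 54 seats: B 13, C 2, H 16, E 12, G 11.
At 55 seats: B 14, C 1, H 16, E 12, G 12.
C drops from 2 to 1.

C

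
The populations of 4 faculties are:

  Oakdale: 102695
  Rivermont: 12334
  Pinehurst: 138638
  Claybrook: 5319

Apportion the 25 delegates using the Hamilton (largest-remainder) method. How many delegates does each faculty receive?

Standard divisor: 258986 ÷ 25 ≈ 10359.44.
Standard quotas: Oakdale 9.9132, Rivermont 1.1906, Pinehurst 13.3828, Claybrook 0.5134.
Lower quotas: Oakdale 9, Rivermont 1, Pinehurst 13, Claybrook 0 (sum 23, leaving 2 seats).
Remainders in descending order: Oakdale 0.9132, Claybrook 0.5134, Pinehurst 0.3828, Rivermont 0.1906.
Largest remainders: Oakdale, Claybrook receive the extra seats.

Oakdale 10; Rivermont 1; Pinehurst 13; Claybrook 1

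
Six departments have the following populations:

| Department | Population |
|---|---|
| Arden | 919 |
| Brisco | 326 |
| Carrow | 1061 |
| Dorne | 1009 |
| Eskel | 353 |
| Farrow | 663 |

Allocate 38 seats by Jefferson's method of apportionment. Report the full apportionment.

Standard divisor 4331/38 ≈ 113.974; standard quotas: Arden 8.063, Brisco 2.860, Carrow 9.309, Dorne 8.853, Eskel 3.097, Farrow 5.817.
Rounding down gives 8, 2, 9, 8, 3, 5 = 35 seats, so the divisor must be adjusted.
With modified divisor 107: modified quotas Arden 8.589, Brisco 3.047, Carrow 9.916, Dorne 9.430, Eskel 3.299, Farrow 6.196.
Rounding down: Arden 8, Brisco 3, Carrow 9, Dorne 9, Eskel 3, Farrow 6 (total 38).

Arden=8; Brisco=3; Carrow=9; Dorne=9; Eskel=3; Farrow=6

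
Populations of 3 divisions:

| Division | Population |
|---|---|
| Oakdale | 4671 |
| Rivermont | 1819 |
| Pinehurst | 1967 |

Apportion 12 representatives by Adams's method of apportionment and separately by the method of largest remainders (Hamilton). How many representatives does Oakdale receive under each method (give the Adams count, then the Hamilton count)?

Adams: Oakdale 6, Rivermont 3, Pinehurst 3.
Hamilton: Oakdale 7, Rivermont 2, Pinehurst 3.
Oakdale gets 6 under Adams and 7 under Hamilton.

6 and 7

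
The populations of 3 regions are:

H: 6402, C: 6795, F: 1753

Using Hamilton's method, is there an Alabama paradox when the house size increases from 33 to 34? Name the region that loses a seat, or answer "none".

none

At 33 seats: H 14, C 15, F 4.
At 34 seats: H 15, C 15, F 4.
No region's allocation decreased.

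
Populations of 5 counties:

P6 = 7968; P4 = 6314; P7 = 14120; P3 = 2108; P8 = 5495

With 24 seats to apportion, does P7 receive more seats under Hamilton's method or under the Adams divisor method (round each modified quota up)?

Hamilton: P6 5, P4 4, P7 10, P3 1, P8 4.
Adams: P6 5, P4 4, P7 9, P3 2, P8 4.
P7 gets 10 under Hamilton and 9 under Adams.

Hamilton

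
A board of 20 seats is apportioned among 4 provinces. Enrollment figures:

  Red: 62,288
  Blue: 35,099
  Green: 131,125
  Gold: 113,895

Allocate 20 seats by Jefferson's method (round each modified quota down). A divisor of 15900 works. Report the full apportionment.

With modified divisor 15900: modified quotas Red 3.917, Blue 2.207, Green 8.247, Gold 7.163.
Rounding down: Red 3, Blue 2, Green 8, Gold 7 (total 20).

Red: 3; Blue: 2; Green: 8; Gold: 7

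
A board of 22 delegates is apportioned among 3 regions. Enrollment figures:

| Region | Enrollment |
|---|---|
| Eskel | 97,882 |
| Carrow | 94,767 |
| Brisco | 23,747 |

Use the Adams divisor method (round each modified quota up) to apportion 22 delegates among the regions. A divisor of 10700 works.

With modified divisor 10700: modified quotas Eskel 9.148, Carrow 8.857, Brisco 2.219.
Rounding up: Eskel 10, Carrow 9, Brisco 3 (total 22).

Eskel: 10; Carrow: 9; Brisco: 3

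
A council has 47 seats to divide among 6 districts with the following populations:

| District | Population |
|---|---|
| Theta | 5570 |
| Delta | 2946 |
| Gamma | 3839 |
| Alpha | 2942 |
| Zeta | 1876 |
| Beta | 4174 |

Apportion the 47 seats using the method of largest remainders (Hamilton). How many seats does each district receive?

Theta 12, Delta 7, Gamma 8, Alpha 7, Zeta 4, Beta 9

The standard divisor is 21347/47 ≈ 454.191.
Standard quotas: Theta 12.2635, Delta 6.4863, Gamma 8.4524, Alpha 6.4774, Zeta 4.1304, Beta 9.1900.
Lower quotas: Theta 12, Delta 6, Gamma 8, Alpha 6, Zeta 4, Beta 9 (sum 45, leaving 2 seats).
Remainders in descending order: Delta 0.4863, Alpha 0.4774, Gamma 0.4524, Theta 0.2635, Beta 0.1900, Zeta 0.1304.
The surplus seats go to Delta, Alpha.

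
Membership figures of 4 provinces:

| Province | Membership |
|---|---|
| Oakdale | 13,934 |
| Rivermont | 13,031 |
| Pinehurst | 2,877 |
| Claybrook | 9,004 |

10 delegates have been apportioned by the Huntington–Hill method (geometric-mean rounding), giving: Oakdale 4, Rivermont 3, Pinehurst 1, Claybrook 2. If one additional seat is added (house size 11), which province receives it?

Priority for the next seat is population ÷ (√(s·(s+1))).
Priorities: Oakdale 3115.737, Rivermont 3761.726, Pinehurst 2034.346, Claybrook 3675.868.
Highest priority: Rivermont.

Rivermont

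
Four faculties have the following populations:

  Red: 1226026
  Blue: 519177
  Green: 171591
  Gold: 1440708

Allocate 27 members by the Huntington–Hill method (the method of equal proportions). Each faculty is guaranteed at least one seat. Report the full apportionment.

With divisor 123365: modified quotas Red 9.938, Blue 4.208, Green 1.391, Gold 11.678.
Geometric-mean thresholds: Red √(9·10)=9.487, Blue √(4·5)=4.472, Green √(1·2)=1.414, Gold √(11·12)=11.489.
Each quota rounded against its threshold gives Red 10, Blue 4, Green 1, Gold 12 (total 27).

Red 10; Blue 4; Green 1; Gold 12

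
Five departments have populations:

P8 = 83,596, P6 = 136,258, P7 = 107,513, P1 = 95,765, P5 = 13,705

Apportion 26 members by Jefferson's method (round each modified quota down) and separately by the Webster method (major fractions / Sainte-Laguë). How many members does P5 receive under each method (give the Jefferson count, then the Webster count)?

0 and 1

Jefferson: P8 5, P6 8, P7 7, P1 6, P5 0.
Webster: P8 5, P6 8, P7 6, P1 6, P5 1.
P5 gets 0 under Jefferson and 1 under Webster.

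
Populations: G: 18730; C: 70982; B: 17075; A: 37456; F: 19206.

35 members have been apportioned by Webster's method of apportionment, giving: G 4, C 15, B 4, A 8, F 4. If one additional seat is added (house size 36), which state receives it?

Priority for the next seat is population ÷ (current seats + 0.5).
Priorities: G 4162.222, C 4579.484, B 3794.444, A 4406.588, F 4268.000.
Highest priority: C.

C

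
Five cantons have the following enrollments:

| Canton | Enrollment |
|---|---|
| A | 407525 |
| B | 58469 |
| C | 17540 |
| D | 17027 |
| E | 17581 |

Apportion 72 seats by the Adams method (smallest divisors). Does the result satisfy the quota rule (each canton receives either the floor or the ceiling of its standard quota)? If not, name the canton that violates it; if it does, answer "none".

Standard quotas: A 56.629, B 8.125, C 2.437, D 2.366, E 2.443.
Adams allocation: A 55, B 8, C 3, D 3, E 3.
A has quota 56.629 (lower 56, upper 57) but receives 55 — outside the quota interval.

A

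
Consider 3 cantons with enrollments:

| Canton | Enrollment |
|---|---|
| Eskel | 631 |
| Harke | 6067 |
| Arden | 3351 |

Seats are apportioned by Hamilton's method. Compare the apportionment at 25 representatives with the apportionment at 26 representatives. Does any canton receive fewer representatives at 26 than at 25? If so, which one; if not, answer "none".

Eskel

At 25 seats: Eskel 2, Harke 15, Arden 8.
At 26 seats: Eskel 1, Harke 16, Arden 9.
Eskel drops from 2 to 1.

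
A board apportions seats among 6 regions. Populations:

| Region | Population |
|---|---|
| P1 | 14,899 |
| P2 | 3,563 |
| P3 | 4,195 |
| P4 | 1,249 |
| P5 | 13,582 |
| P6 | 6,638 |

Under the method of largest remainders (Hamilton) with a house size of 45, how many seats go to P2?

Total 44126; standard divisor 44126/45 ≈ 980.578.
Standard quotas: P1 15.1941, P2 3.6336, P3 4.2781, P4 1.2737, P5 13.8510, P6 6.7695.
Lower quotas: P1 15, P2 3, P3 4, P4 1, P5 13, P6 6 (sum 42, leaving 3 seats).
Remainders in descending order: P5 0.8510, P6 0.7695, P2 0.6336, P3 0.2781, P4 0.2737, P1 0.1941.
Largest remainders: P5, P6, P2 receive the extra seats.
P2 receives 4.

4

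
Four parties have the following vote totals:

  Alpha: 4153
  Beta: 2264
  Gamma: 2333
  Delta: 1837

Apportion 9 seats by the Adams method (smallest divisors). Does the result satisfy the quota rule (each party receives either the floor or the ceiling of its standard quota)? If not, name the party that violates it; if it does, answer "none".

Standard quotas: Alpha 3.530, Beta 1.925, Gamma 1.983, Delta 1.562.
Adams allocation: Alpha 3, Beta 2, Gamma 2, Delta 2.
Every allocation lies between the lower and upper quota.

none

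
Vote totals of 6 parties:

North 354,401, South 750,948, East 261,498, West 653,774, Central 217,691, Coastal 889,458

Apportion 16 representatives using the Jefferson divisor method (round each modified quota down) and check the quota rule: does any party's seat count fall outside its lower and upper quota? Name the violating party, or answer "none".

none

Standard quotas: North 1.813, South 3.841, East 1.338, West 3.344, Central 1.114, Coastal 4.550.
Jefferson allocation: North 2, South 4, East 1, West 3, Central 1, Coastal 5.
Every allocation lies between the lower and upper quota.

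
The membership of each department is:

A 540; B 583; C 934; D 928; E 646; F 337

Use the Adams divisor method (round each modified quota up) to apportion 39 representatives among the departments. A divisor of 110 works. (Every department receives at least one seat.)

With modified divisor 110: modified quotas A 4.909, B 5.300, C 8.491, D 8.436, E 5.873, F 3.064.
Rounding up: A 5, B 6, C 9, D 9, E 6, F 4 (total 39).

A: 5, B: 6, C: 9, D: 9, E: 6, F: 4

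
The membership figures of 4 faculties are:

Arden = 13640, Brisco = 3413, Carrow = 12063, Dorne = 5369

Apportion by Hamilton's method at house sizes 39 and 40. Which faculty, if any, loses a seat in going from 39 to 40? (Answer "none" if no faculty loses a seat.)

At 39 seats: Arden 15, Brisco 4, Carrow 14, Dorne 6.
At 40 seats: Arden 16, Brisco 4, Carrow 14, Dorne 6.
No faculty's allocation decreased.

none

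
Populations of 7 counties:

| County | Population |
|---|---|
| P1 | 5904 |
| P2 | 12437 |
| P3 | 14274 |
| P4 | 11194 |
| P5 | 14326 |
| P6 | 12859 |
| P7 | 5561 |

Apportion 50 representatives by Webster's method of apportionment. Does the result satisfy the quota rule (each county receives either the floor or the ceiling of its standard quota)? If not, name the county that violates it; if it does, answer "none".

none

Standard quotas: P1 3.856, P2 8.123, P3 9.323, P4 7.311, P5 9.357, P6 8.399, P7 3.632.
Webster allocation: P1 4, P2 8, P3 9, P4 7, P5 9, P6 9, P7 4.
Every allocation lies between the lower and upper quota.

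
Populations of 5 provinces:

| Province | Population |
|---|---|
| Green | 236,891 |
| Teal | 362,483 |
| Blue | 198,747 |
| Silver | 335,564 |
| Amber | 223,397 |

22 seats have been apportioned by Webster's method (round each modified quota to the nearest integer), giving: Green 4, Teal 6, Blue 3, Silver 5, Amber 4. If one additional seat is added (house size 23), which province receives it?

Silver

Priority for the next seat is population ÷ (current seats + 0.5).
Priorities: Green 52642.444, Teal 55766.615, Blue 56784.857, Silver 61011.636, Amber 49643.778.
Highest priority: Silver.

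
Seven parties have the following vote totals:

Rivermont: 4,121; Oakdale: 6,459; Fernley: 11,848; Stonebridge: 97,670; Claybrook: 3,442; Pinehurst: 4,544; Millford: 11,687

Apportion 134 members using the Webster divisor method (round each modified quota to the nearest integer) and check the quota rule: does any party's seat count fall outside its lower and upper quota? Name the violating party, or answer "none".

Stonebridge

Standard quotas: Rivermont 3.951, Oakdale 6.192, Fernley 11.359, Stonebridge 93.637, Claybrook 3.300, Pinehurst 4.356, Millford 11.204.
Webster allocation: Rivermont 4, Oakdale 6, Fernley 11, Stonebridge 95, Claybrook 3, Pinehurst 4, Millford 11.
Stonebridge has quota 93.637 (lower 93, upper 94) but receives 95 — outside the quota interval.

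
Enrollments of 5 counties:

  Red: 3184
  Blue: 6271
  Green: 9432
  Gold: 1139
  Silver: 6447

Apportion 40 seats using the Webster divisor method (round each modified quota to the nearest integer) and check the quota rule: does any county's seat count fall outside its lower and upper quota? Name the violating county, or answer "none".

none

Standard quotas: Red 4.811, Blue 9.475, Green 14.252, Gold 1.721, Silver 9.741.
Webster allocation: Red 5, Blue 9, Green 14, Gold 2, Silver 10.
Every allocation lies between the lower and upper quota.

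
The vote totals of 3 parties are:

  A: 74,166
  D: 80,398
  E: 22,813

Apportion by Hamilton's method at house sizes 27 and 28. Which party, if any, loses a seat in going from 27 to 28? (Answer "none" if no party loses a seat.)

At 27 seats: A 11, D 12, E 4.
At 28 seats: A 12, D 13, E 3.
E drops from 4 to 3.

E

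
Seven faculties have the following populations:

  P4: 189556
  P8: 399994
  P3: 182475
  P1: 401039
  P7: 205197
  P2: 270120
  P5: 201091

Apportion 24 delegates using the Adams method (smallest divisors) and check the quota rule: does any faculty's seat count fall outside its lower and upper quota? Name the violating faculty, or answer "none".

none

Standard quotas: P4 2.460, P8 5.191, P3 2.368, P1 5.204, P7 2.663, P2 3.505, P5 2.609.
Adams allocation: P4 3, P8 5, P3 2, P1 5, P7 3, P2 3, P5 3.
Every allocation lies between the lower and upper quota.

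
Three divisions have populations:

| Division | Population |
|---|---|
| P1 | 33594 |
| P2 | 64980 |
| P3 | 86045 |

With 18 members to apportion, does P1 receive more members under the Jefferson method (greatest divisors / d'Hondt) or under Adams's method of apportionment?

Jefferson: P1 3, P2 6, P3 9.
Adams: P1 4, P2 6, P3 8.
P1 gets 3 under Jefferson and 4 under Adams.

Adams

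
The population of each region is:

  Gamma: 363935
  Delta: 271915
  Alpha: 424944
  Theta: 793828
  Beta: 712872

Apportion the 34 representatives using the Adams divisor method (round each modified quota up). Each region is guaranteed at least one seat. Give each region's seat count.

Standard divisor 2567494/34 ≈ 75514.529; standard quotas: Gamma 4.819, Delta 3.601, Alpha 5.627, Theta 10.512, Beta 9.440.
Rounding up gives 5, 4, 6, 11, 10 = 36 seats, so the divisor must be adjusted.
With modified divisor 82200: modified quotas Gamma 4.427, Delta 3.308, Alpha 5.170, Theta 9.657, Beta 8.672.
Rounding up: Gamma 5, Delta 4, Alpha 6, Theta 10, Beta 9 (total 34).

Gamma=5; Delta=4; Alpha=6; Theta=10; Beta=9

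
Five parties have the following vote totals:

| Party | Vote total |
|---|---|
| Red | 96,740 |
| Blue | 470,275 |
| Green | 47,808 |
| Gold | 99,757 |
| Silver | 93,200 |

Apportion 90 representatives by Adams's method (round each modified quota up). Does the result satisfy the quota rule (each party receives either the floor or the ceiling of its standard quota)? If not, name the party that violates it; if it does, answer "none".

Blue

Standard quotas: Red 10.778, Blue 52.396, Green 5.327, Gold 11.115, Silver 10.384.
Adams allocation: Red 11, Blue 51, Green 6, Gold 11, Silver 11.
Blue has quota 52.396 (lower 52, upper 53) but receives 51 — outside the quota interval.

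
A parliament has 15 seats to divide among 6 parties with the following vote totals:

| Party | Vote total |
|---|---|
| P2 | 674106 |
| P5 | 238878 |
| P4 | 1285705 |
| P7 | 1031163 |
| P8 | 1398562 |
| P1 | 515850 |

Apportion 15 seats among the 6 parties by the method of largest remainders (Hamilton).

P2=2, P5=1, P4=4, P7=3, P8=4, P1=1

Standard divisor: 5144264 ÷ 15 ≈ 342950.933.
Standard quotas: P2 1.9656, P5 0.6965, P4 3.7489, P7 3.0067, P8 4.0780, P1 1.5042.
Lower quotas: P2 1, P5 0, P4 3, P7 3, P8 4, P1 1 (sum 12, leaving 3 seats).
Remainders in descending order: P2 0.9656, P4 0.7489, P5 0.6965, P1 0.5042, P8 0.0780, P7 0.0067.
Largest remainders: P2, P4, P5 receive the extra seats.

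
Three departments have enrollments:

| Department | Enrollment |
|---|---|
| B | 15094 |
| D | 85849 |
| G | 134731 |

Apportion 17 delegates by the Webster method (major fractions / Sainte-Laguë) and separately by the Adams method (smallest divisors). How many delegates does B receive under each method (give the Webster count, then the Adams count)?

Webster: B 1, D 6, G 10.
Adams: B 2, D 6, G 9.
B gets 1 under Webster and 2 under Adams.

1 and 2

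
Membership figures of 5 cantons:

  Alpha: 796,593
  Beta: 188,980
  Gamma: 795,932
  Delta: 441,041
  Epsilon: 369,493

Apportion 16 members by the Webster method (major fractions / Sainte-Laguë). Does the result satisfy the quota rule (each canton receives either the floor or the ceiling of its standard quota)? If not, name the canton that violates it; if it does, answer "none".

Standard quotas: Alpha 4.917, Beta 1.167, Gamma 4.913, Delta 2.722, Epsilon 2.281.
Webster allocation: Alpha 5, Beta 1, Gamma 5, Delta 3, Epsilon 2.
Every allocation lies between the lower and upper quota.

none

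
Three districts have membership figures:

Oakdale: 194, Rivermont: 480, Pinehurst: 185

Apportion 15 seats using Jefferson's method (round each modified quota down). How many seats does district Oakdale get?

Standard divisor 859/15 ≈ 57.267; standard quotas: Oakdale 3.388, Rivermont 8.382, Pinehurst 3.231.
Rounding down gives 3, 8, 3 = 14 seats, so the divisor must be adjusted.
With modified divisor 50: modified quotas Oakdale 3.880, Rivermont 9.600, Pinehurst 3.700.
Rounding down: Oakdale 3, Rivermont 9, Pinehurst 3 (total 15).
Oakdale receives 3.

3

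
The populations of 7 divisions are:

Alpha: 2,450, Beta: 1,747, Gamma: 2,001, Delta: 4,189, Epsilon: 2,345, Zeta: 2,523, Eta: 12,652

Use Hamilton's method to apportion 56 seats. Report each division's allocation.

The standard divisor is 27907/56 ≈ 498.339.
Standard quotas: Alpha 4.9163, Beta 3.5056, Gamma 4.0153, Delta 8.4059, Epsilon 4.7056, Zeta 5.0628, Eta 25.3883.
Lower quotas: Alpha 4, Beta 3, Gamma 4, Delta 8, Epsilon 4, Zeta 5, Eta 25 (sum 53, leaving 3 seats).
Remainders in descending order: Alpha 0.9163, Epsilon 0.7056, Beta 0.5056, Delta 0.4059, Eta 0.3883, Zeta 0.0628, Gamma 0.0153.
Largest remainders: Alpha, Epsilon, Beta receive the extra seats.

Alpha 5, Beta 4, Gamma 4, Delta 8, Epsilon 5, Zeta 5, Eta 25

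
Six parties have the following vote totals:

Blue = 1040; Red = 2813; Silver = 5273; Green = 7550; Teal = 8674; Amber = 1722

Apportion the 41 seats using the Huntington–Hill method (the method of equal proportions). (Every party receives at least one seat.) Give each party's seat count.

Blue 2; Red 4; Silver 8; Green 11; Teal 13; Amber 3

With divisor 676: modified quotas Blue 1.538, Red 4.161, Silver 7.800, Green 11.169, Teal 12.831, Amber 2.547.
Geometric-mean thresholds: Blue √(1·2)=1.414, Red √(4·5)=4.472, Silver √(7·8)=7.483, Green √(11·12)=11.489, Teal √(12·13)=12.490, Amber √(2·3)=2.449.
Each quota rounded against its threshold gives Blue 2, Red 4, Silver 8, Green 11, Teal 13, Amber 3 (total 41).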